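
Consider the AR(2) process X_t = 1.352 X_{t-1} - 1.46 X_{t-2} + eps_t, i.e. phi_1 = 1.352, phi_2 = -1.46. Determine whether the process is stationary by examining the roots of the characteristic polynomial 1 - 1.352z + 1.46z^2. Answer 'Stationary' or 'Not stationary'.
\text{Not stationary}

The AR(p) characteristic polynomial is P(z) = 1 - 1.352z + 1.46z^2.
Stationarity requires all roots to lie outside the unit circle, i.e. |z| > 1 for every root.
Set 1 + (-1.352) z + (1.46) z^2 = 0, i.e. a z^2 + b z + c = 0 with a = 1.46, b = -1.352, c = 1.
Discriminant D = b^2 - 4ac = (-1.352)^2 - 4*(1.46)*1 = 1.827904 - (5.84) = -4.012096.
D < 0, so the roots are the complex-conjugate pair z = (-b +/- i sqrt(-D)) / (2a) = 0.463 +/- 0.686i.
For a conjugate pair |z|^2 = z * conj(z) = (product of roots) = c/a = 1/(1.46) = 0.684932, so |z| = sqrt(0.684932) = 0.8276 for both roots.
Moduli of all roots: 0.8276, 0.8276.
All moduli strictly greater than 1? No.
Verdict: Not stationary.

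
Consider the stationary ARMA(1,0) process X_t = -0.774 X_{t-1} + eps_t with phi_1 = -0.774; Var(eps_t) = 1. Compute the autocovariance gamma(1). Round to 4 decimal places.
\gamma(1) = -1.9305

Multiply the model equation by X_{t-k} and take expectations. With theta_0 = psi_0 = 1 and psi_j the MA(infinity) weights, this gives
  gamma(k) - sum_i phi_i gamma(k-i) = c_k,
  c_k = sigma^2 * sum_{j=k..q} theta_j psi_{j-k}   (c_k = 0 for k > q),
using gamma(-m) = gamma(m).
Pure AR (q = 0): c_0 = sigma^2 = 1, c_k = 0 for k >= 1.
Equations for k = 0 and k = 1 (AR order 1):
  gamma(0) = phi_1 gamma(1) + c_0
  gamma(1) = phi_1 gamma(0) + c_1
Substituting the second into the first: gamma(0) (1 - phi_1^2) = c_0 + phi_1 c_1, so
  gamma(0) = c_0 / (1 - phi_1^2) = 1 / (1 - (-0.774)^2) = 1 / 0.400924 = 2.494238.
  gamma(1) = phi_1 gamma(0) = (-0.774)(2.494238) = -1.93054.
Therefore gamma(1) = -1.9305 (to 4 decimal places).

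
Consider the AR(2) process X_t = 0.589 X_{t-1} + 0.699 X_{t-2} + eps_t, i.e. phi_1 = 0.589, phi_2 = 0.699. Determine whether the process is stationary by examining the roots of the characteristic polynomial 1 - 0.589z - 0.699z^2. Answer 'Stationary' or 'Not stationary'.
\text{Not stationary}

The AR(p) characteristic polynomial is P(z) = 1 - 0.589z - 0.699z^2.
Stationarity requires all roots to lie outside the unit circle, i.e. |z| > 1 for every root.
Set 1 + (-0.589) z + (-0.699) z^2 = 0, i.e. a z^2 + b z + c = 0 with a = -0.699, b = -0.589, c = 1.
Discriminant D = b^2 - 4ac = (-0.589)^2 - 4*(-0.699)*1 = 0.346921 - (-2.796) = 3.142921.
D >= 0, so the roots are real: z = (-b +/- sqrt(D)) / (2a) = (0.589 +/- 1.772829) / (-1.398).
  z_1 = (0.589 + 1.772829) / (-1.398) = -1.6894,   |z_1| = 1.6894.
  z_2 = (0.589 - 1.772829) / (-1.398) = 0.8468,   |z_2| = 0.8468.
Moduli of all roots: 1.6894, 0.8468.
All moduli strictly greater than 1? No.
Verdict: Not stationary.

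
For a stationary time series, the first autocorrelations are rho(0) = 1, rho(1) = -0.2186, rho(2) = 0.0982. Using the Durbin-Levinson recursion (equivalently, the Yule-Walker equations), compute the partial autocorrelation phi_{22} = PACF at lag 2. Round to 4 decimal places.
\phi_{22} = 0.0529

The PACF at lag k is phi_{kk}, the last component of the solution
to the Yule-Walker system G_k phi = r_k where
  (G_k)_{ij} = rho(|i - j|), (r_k)_i = rho(i), i,j = 1..k.
Equivalently, Durbin-Levinson gives phi_{kk} iteratively:
  phi_{11} = rho(1)
  phi_{kk} = [rho(k) - sum_{j=1..k-1} phi_{k-1,j} rho(k-j)]
            / [1 - sum_{j=1..k-1} phi_{k-1,j} rho(j)],
  phi_{k,j} = phi_{k-1,j} - phi_{kk} phi_{k-1,k-j},  j = 1..k-1.
Step k = 1:
  phi_11 = rho(1) = -0.2186.
Step k = 2:
  phi_22 = [rho(2) - phi_11 rho(1)] / [1 - phi_11 rho(1)] = [0.0982 - (-0.2186)(-0.2186)] / [1 - (-0.2186)(-0.2186)]
         = 0.05041404 / 0.95221404 = 0.0529.
Therefore phi_{22} = 0.0529.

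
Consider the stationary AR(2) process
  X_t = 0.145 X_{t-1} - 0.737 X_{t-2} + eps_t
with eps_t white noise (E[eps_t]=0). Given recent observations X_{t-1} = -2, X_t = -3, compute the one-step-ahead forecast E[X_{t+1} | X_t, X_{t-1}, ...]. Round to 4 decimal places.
E[X_{t+1} \mid \mathcal F_t] = 1.0390

For an AR(p) model X_t = c + sum_i phi_i X_{t-i} + eps_t, the
one-step-ahead conditional mean is
  E[X_{t+1} | X_t, ...] = c + sum_i phi_i X_{t+1-i}.
Substitute known values:
  E[X_{t+1} | ...] = (0.145) * (-3) + (-0.737) * (-2)
                   = 1.0390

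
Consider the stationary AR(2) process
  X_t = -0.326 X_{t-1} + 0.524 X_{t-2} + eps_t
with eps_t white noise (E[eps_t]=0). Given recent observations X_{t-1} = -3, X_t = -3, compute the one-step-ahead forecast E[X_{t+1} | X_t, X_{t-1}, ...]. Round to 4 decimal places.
E[X_{t+1} \mid \mathcal F_t] = -0.5940

For an AR(p) model X_t = c + sum_i phi_i X_{t-i} + eps_t, the
one-step-ahead conditional mean is
  E[X_{t+1} | X_t, ...] = c + sum_i phi_i X_{t+1-i}.
Substitute known values:
  E[X_{t+1} | ...] = (-0.326) * (-3) + (0.524) * (-3)
                   = -0.5940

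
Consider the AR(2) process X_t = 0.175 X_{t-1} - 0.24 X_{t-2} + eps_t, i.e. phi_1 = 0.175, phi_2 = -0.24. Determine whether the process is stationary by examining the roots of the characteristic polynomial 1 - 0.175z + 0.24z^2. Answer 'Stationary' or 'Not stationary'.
\text{Stationary}

The AR(p) characteristic polynomial is P(z) = 1 - 0.175z + 0.24z^2.
Stationarity requires all roots to lie outside the unit circle, i.e. |z| > 1 for every root.
Set 1 + (-0.175) z + (0.24) z^2 = 0, i.e. a z^2 + b z + c = 0 with a = 0.24, b = -0.175, c = 1.
Discriminant D = b^2 - 4ac = (-0.175)^2 - 4*(0.24)*1 = 0.030625 - (0.96) = -0.929375.
D < 0, so the roots are the complex-conjugate pair z = (-b +/- i sqrt(-D)) / (2a) = 0.3646 +/- 2.0084i.
For a conjugate pair |z|^2 = z * conj(z) = (product of roots) = c/a = 1/(0.24) = 4.166667, so |z| = sqrt(4.166667) = 2.0412 for both roots.
Moduli of all roots: 2.0412, 2.0412.
All moduli strictly greater than 1? Yes.
Verdict: Stationary.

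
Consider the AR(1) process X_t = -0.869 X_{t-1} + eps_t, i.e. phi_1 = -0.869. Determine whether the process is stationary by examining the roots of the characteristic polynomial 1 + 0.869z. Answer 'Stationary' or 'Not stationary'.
\text{Stationary}

The AR(p) characteristic polynomial is P(z) = 1 + 0.869z.
Stationarity requires all roots to lie outside the unit circle, i.e. |z| > 1 for every root.
This is linear in z: 1 + (0.869) z = 0  =>  z = -1/(0.869) = -1.150748,  |z| = 1.150748.
Moduli of all roots: 1.1507.
All moduli strictly greater than 1? Yes.
Verdict: Stationary.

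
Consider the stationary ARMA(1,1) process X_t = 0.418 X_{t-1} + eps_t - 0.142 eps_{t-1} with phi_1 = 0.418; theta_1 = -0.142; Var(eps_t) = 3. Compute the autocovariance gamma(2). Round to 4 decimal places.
\gamma(2) = 0.3945

Multiply the model equation by X_{t-k} and take expectations. With theta_0 = psi_0 = 1 and psi_j the MA(infinity) weights, this gives
  gamma(k) - sum_i phi_i gamma(k-i) = c_k,
  c_k = sigma^2 * sum_{j=k..q} theta_j psi_{j-k}   (c_k = 0 for k > q),
using gamma(-m) = gamma(m).
psi-weights needed (psi_j = theta_j + sum_i phi_i psi_{j-i}):
  psi_1 = theta_1 + phi_1 = -0.142 + (0.418) = 0.276
Right-hand sides:
  c_0 = sigma^2 (1 + theta_1 psi_1) = 3 * (1 + (-0.142)(0.276)) = 3 * 0.960808 = 2.882424
  c_1 = sigma^2 theta_1 = 3 * (-0.142) = -0.426
  c_2 = 0
Equations for k = 0 and k = 1 (AR order 1):
  gamma(0) = phi_1 gamma(1) + c_0
  gamma(1) = phi_1 gamma(0) + c_1
Substituting the second into the first: gamma(0) (1 - phi_1^2) = c_0 + phi_1 c_1, so
  gamma(0) = (c_0 + phi_1 c_1) / (1 - phi_1^2) = (2.882424 + (0.418)(-0.426)) / (1 - (0.418)^2) = 2.704356 / 0.825276 = 3.276911.
  gamma(1) = phi_1 gamma(0) + c_1 = (0.418)(3.276911) + (-0.426) = 0.943749.
For k = 2 (> q): gamma(2) = phi_1 gamma(1) = (0.418)(0.943749) = 0.394487.
Therefore gamma(2) = 0.3945 (to 4 decimal places).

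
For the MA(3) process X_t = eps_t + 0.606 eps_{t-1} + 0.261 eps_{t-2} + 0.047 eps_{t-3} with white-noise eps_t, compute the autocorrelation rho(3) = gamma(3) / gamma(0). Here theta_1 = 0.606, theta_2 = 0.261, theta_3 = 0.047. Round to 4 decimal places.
\rho(3) = 0.0327

For an MA(q) process with theta_0 = 1, the autocovariance is
  gamma(k) = sigma^2 * sum_{i=0..q-k} theta_i * theta_{i+k},
and rho(k) = gamma(k) / gamma(0). Sigma^2 cancels.
  numerator   = (1)*(0.047) = 0.047.
  denominator = (1)^2 + (0.606)^2 + (0.261)^2 + (0.047)^2 = 1.437566.
  rho(3) = 0.047 / 1.437566 = 0.0327.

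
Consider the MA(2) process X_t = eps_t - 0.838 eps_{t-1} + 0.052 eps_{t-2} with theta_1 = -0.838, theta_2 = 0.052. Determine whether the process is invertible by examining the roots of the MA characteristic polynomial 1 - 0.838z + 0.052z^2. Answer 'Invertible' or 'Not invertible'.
\text{Invertible}

The MA(q) characteristic polynomial is P(z) = 1 - 0.838z + 0.052z^2.
Invertibility requires all roots to lie outside the unit circle, i.e. |z| > 1 for every root.
Set 1 + (-0.838) z + (0.052) z^2 = 0, i.e. a z^2 + b z + c = 0 with a = 0.052, b = -0.838, c = 1.
Discriminant D = b^2 - 4ac = (-0.838)^2 - 4*(0.052)*1 = 0.702244 - (0.208) = 0.494244.
D >= 0, so the roots are real: z = (-b +/- sqrt(D)) / (2a) = (0.838 +/- 0.703025) / (0.104).
  z_1 = (0.838 + 0.703025) / (0.104) = 14.8175,   |z_1| = 14.8175.
  z_2 = (0.838 - 0.703025) / (0.104) = 1.2978,   |z_2| = 1.2978.
Moduli of all roots: 14.8175, 1.2978.
All moduli strictly greater than 1? Yes.
Verdict: Invertible.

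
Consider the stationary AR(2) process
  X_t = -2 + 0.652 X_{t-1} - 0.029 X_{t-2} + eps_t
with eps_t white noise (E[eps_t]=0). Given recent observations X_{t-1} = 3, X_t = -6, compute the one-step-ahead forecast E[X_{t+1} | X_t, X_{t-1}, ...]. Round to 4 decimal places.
E[X_{t+1} \mid \mathcal F_t] = -5.9990

For an AR(p) model X_t = c + sum_i phi_i X_{t-i} + eps_t, the
one-step-ahead conditional mean is
  E[X_{t+1} | X_t, ...] = c + sum_i phi_i X_{t+1-i}.
Substitute known values:
  E[X_{t+1} | ...] = -2 + (0.652) * (-6) + (-0.029) * (3)
                   = -5.9990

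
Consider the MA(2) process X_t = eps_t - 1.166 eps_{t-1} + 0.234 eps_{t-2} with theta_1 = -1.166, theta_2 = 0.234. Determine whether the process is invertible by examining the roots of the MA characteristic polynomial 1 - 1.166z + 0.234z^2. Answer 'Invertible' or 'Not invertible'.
\text{Invertible}

The MA(q) characteristic polynomial is P(z) = 1 - 1.166z + 0.234z^2.
Invertibility requires all roots to lie outside the unit circle, i.e. |z| > 1 for every root.
Set 1 + (-1.166) z + (0.234) z^2 = 0, i.e. a z^2 + b z + c = 0 with a = 0.234, b = -1.166, c = 1.
Discriminant D = b^2 - 4ac = (-1.166)^2 - 4*(0.234)*1 = 1.359556 - (0.936) = 0.423556.
D >= 0, so the roots are real: z = (-b +/- sqrt(D)) / (2a) = (1.166 +/- 0.650812) / (0.468).
  z_1 = (1.166 + 0.650812) / (0.468) = 3.8821,   |z_1| = 3.8821.
  z_2 = (1.166 - 0.650812) / (0.468) = 1.1008,   |z_2| = 1.1008.
Moduli of all roots: 3.8821, 1.1008.
All moduli strictly greater than 1? Yes.
Verdict: Invertible.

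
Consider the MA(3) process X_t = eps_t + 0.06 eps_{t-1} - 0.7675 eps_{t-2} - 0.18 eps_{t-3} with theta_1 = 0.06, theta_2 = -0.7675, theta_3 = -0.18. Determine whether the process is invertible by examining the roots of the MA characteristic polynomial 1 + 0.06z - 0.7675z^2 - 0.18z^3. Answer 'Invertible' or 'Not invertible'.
\text{Invertible}

The MA(q) characteristic polynomial is P(z) = 1 + 0.06z - 0.7675z^2 - 0.18z^3.
Invertibility requires all roots to lie outside the unit circle, i.e. |z| > 1 for every root.
Degree 3: look for a simple real root z0 first, then factor out (1 - z/z0) and solve the remaining quadratic.
Testing z0 = -4: P(-4) = 1 + (0.06)(-4) + (-0.7675)(-4)^2 + (-0.18)(-4)^3
  = 1 + (-0.24) + (-12.28) + (11.52) = 0.  So z_0 = -4 is a root, |z_0| = 4.
Divide out the factor (1 + 0.25 z) = (1 - z/z0) (since 1/z0 = -0.25):
  P(z) = (1 + 0.25 z)(1 + (-0.19) z + (-0.72) z^2)
  [check: z-coef -0.19 - (-0.25) = 0.06; z^2-coef -0.72 - (-0.25)(-0.19) = -0.7675; z^3-coef -(-0.25)(-0.72) = -0.18.]
Remaining roots from the quadratic factor 1 + (-0.19) z + (-0.72) z^2:
  Set 1 + (-0.19) z + (-0.72) z^2 = 0, i.e. a z^2 + b z + c = 0 with a = -0.72, b = -0.19, c = 1.
  Discriminant D = b^2 - 4ac = (-0.19)^2 - 4*(-0.72)*1 = 0.0361 - (-2.88) = 2.9161.
  D >= 0, so the roots are real: z = (-b +/- sqrt(D)) / (2a) = (0.19 +/- 1.707659) / (-1.44).
    z_1 = (0.19 + 1.707659) / (-1.44) = -1.3178,   |z_1| = 1.3178.
    z_2 = (0.19 - 1.707659) / (-1.44) = 1.0539,   |z_2| = 1.0539.
Moduli of all roots: 4.0000, 1.3178, 1.0539.
All moduli strictly greater than 1? Yes.
Verdict: Invertible.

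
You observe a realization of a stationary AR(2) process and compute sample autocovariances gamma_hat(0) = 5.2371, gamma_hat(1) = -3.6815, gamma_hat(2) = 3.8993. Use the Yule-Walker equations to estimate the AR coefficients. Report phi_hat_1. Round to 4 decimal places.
\hat\phi_{1} = -0.3550

The Yule-Walker equations for an AR(p) process read, in matrix form,
  Gamma_p phi = r_p,   with   (Gamma_p)_{ij} = gamma(|i - j|),
                       (r_p)_i = gamma(i),   i,j = 1..p.
Substitute the sample gammas (Toeplitz matrix and right-hand side of size 2):
  Gamma_p = [[5.2371, -3.6815], [-3.6815, 5.2371]]
  r_p     = [-3.6815, 3.8993]
Written out:
  5.2371 phi_1 - 3.6815 phi_2 = -3.6815
  -3.6815 phi_1 + 5.2371 phi_2 = 3.8993
Solve by Cramer's rule:
  det = gamma(0)^2 - gamma(1)^2 = (5.2371)^2 - (-3.6815)^2 = 27.42721641 - 13.55344225 = 13.87377416
  phi_hat_1 = [gamma(1) gamma(0) - gamma(1) gamma(2)] / det = [(-3.6815)(5.2371) - (-3.6815)(3.8993)] / 13.87377416 = -4.9251107 / 13.87377416 = -0.355
  phi_hat_2 = [gamma(0) gamma(2) - gamma(1)^2] / det = [(5.2371)(3.8993) - (-3.6815)^2] / 13.87377416 = 6.86758178 / 13.87377416 = 0.495
So phi_hat = [-0.3550, 0.4950].
Therefore phi_hat_1 = -0.3550.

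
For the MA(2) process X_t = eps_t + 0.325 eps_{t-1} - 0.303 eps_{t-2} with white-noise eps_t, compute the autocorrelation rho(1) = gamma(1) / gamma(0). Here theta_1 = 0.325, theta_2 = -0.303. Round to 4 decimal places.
\rho(1) = 0.1892

For an MA(q) process with theta_0 = 1, the autocovariance is
  gamma(k) = sigma^2 * sum_{i=0..q-k} theta_i * theta_{i+k},
and rho(k) = gamma(k) / gamma(0). Sigma^2 cancels.
  numerator   = (1)*(0.325) + (0.325)*(-0.303) = 0.226525.
  denominator = (1)^2 + (0.325)^2 + (-0.303)^2 = 1.197434.
  rho(1) = 0.226525 / 1.197434 = 0.1892.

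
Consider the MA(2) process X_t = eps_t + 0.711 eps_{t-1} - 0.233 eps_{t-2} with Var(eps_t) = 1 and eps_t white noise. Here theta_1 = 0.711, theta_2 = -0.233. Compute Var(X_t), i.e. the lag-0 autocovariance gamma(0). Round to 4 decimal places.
\gamma(0) = 1.5598

For an MA(q) process X_t = eps_t + sum_i theta_i eps_{t-i} with
Var(eps_t) = sigma^2, the variance is
  gamma(0) = sigma^2 * (1 + sum_i theta_i^2).
  sum_i theta_i^2 = (0.711)^2 + (-0.233)^2 = 0.505521 + 0.054289 = 0.55981.
  gamma(0) = 1 * (1 + 0.55981) = 1 * 1.55981 = 1.55981, which rounds to 1.5598.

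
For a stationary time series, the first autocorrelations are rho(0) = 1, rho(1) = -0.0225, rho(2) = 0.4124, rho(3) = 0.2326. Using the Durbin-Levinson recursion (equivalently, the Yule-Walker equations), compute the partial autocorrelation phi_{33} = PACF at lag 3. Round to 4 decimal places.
\phi_{33} = 0.2981

The PACF at lag k is phi_{kk}, the last component of the solution
to the Yule-Walker system G_k phi = r_k where
  (G_k)_{ij} = rho(|i - j|), (r_k)_i = rho(i), i,j = 1..k.
Equivalently, Durbin-Levinson gives phi_{kk} iteratively:
  phi_{11} = rho(1)
  phi_{kk} = [rho(k) - sum_{j=1..k-1} phi_{k-1,j} rho(k-j)]
            / [1 - sum_{j=1..k-1} phi_{k-1,j} rho(j)],
  phi_{k,j} = phi_{k-1,j} - phi_{kk} phi_{k-1,k-j},  j = 1..k-1.
Step k = 1:
  phi_11 = rho(1) = -0.0225.
Step k = 2:
  phi_22 = [rho(2) - phi_11 rho(1)] / [1 - phi_11 rho(1)] = [0.4124 - (-0.0225)(-0.0225)] / [1 - (-0.0225)(-0.0225)]
         = 0.41189375 / 0.99949375 = 0.412102.
  Update: phi_21 = phi_11 - phi_22 phi_11 = -0.0225 - (0.412102)(-0.0225) = -0.013228.
Step k = 3:
  phi_33 = [rho(3) - phi_21 rho(2) - phi_22 rho(1)] / [1 - phi_21 rho(1) - phi_22 rho(2)]
    numerator   = 0.2326 - (-0.013228)(0.4124) - (0.412102)(-0.0225) = 0.24732741
    denominator = 1 - (-0.013228)(-0.0225) - (0.412102)(0.4124) = 0.82975136
  phi_33 = 0.24732741 / 0.82975136 = 0.2981.
Therefore phi_{33} = 0.2981.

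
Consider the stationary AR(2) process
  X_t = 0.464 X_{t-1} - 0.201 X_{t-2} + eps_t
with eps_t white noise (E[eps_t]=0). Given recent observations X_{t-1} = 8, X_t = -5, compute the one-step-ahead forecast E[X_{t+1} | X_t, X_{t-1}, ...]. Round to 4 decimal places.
E[X_{t+1} \mid \mathcal F_t] = -3.9280

For an AR(p) model X_t = c + sum_i phi_i X_{t-i} + eps_t, the
one-step-ahead conditional mean is
  E[X_{t+1} | X_t, ...] = c + sum_i phi_i X_{t+1-i}.
Substitute known values:
  E[X_{t+1} | ...] = (0.464) * (-5) + (-0.201) * (8)
                   = -3.9280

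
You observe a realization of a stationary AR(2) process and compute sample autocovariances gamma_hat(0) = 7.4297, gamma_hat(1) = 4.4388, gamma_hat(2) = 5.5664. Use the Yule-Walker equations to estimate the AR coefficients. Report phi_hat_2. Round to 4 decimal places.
\hat\phi_{2} = 0.6100

The Yule-Walker equations for an AR(p) process read, in matrix form,
  Gamma_p phi = r_p,   with   (Gamma_p)_{ij} = gamma(|i - j|),
                       (r_p)_i = gamma(i),   i,j = 1..p.
Substitute the sample gammas (Toeplitz matrix and right-hand side of size 2):
  Gamma_p = [[7.4297, 4.4388], [4.4388, 7.4297]]
  r_p     = [4.4388, 5.5664]
Written out:
  7.4297 phi_1 + 4.4388 phi_2 = 4.4388
  4.4388 phi_1 + 7.4297 phi_2 = 5.5664
Solve by Cramer's rule:
  det = gamma(0)^2 - gamma(1)^2 = (7.4297)^2 - (4.4388)^2 = 55.20044209 - 19.70294544 = 35.49749665
  phi_hat_1 = [gamma(1) gamma(0) - gamma(1) gamma(2)] / det = [(4.4388)(7.4297) - (4.4388)(5.5664)] / 35.49749665 = 8.27081604 / 35.49749665 = 0.233
  phi_hat_2 = [gamma(0) gamma(2) - gamma(1)^2] / det = [(7.4297)(5.5664) - (4.4388)^2] / 35.49749665 = 21.65373664 / 35.49749665 = 0.61
So phi_hat = [0.2330, 0.6100].
Therefore phi_hat_2 = 0.6100.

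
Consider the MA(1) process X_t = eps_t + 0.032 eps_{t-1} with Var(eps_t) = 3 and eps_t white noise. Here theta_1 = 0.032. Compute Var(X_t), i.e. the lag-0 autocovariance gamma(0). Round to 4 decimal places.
\gamma(0) = 3.0031

For an MA(q) process X_t = eps_t + sum_i theta_i eps_{t-i} with
Var(eps_t) = sigma^2, the variance is
  gamma(0) = sigma^2 * (1 + sum_i theta_i^2).
  sum_i theta_i^2 = (0.032)^2 = 0.001024.
  gamma(0) = 3 * (1 + 0.001024) = 3 * 1.001024 = 3.003072, which rounds to 3.0031.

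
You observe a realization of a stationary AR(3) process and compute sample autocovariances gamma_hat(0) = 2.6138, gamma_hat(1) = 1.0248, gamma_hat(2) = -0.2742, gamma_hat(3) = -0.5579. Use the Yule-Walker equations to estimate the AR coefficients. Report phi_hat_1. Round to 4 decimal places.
\hat\phi_{1} = 0.4960

The Yule-Walker equations for an AR(p) process read, in matrix form,
  Gamma_p phi = r_p,   with   (Gamma_p)_{ij} = gamma(|i - j|),
                       (r_p)_i = gamma(i),   i,j = 1..p.
Substitute the sample gammas (Toeplitz matrix and right-hand side of size 3):
  Gamma_p = [[2.6138, 1.0248, -0.2742], [1.0248, 2.6138, 1.0248], [-0.2742, 1.0248, 2.6138]]
  r_p     = [1.0248, -0.2742, -0.5579]
Written out (R1..R3):
  (R1) 2.6138 phi_1 + 1.0248 phi_2 - 0.2742 phi_3 = 1.0248
  (R2) 1.0248 phi_1 + 2.6138 phi_2 + 1.0248 phi_3 = -0.2742
  (R3) -0.2742 phi_1 + 1.0248 phi_2 + 2.6138 phi_3 = -0.5579
Gaussian elimination:
  R2 <- R2 - (1.0248/2.6138) R1 = R2 - (0.392073) R1:  2.212004 phi_2 + 1.132306 phi_3 = -0.675996
  R3 <- R3 - (-0.2742/2.6138) R1 = R3 - (-0.104905) R1:  1.132306 phi_2 + 2.585035 phi_3 = -0.450394
  R3 <- R3 - (1.132306/2.212004) R2 = R3 - (0.511892) R2:  2.005417 phi_3 = -0.104357
Back-substitution:
  phi_hat_3 = -0.104357 / 2.005417 = -0.052037
  phi_hat_2 = (-0.675996 - (1.132306)(-0.052037)) / 2.212004 = -0.278966
  phi_hat_1 = (1.0248 - (1.0248)(-0.278966) - (-0.2742)(-0.052037)) / 2.6138 = 0.495989
So phi_hat = [0.4960, -0.2790, -0.0520].
Therefore phi_hat_1 = 0.4960.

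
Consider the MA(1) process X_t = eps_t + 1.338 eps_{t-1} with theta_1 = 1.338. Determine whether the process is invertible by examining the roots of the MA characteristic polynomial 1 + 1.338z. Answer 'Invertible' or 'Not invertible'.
\text{Not invertible}

The MA(q) characteristic polynomial is P(z) = 1 + 1.338z.
Invertibility requires all roots to lie outside the unit circle, i.e. |z| > 1 for every root.
This is linear in z: 1 + (1.338) z = 0  =>  z = -1/(1.338) = -0.747384,  |z| = 0.747384.
Moduli of all roots: 0.7474.
All moduli strictly greater than 1? No.
Verdict: Not invertible.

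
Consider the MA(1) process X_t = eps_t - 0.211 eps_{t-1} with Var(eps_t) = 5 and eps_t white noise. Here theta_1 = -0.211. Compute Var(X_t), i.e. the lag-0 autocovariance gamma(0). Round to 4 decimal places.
\gamma(0) = 5.2226

For an MA(q) process X_t = eps_t + sum_i theta_i eps_{t-i} with
Var(eps_t) = sigma^2, the variance is
  gamma(0) = sigma^2 * (1 + sum_i theta_i^2).
  sum_i theta_i^2 = (-0.211)^2 = 0.044521.
  gamma(0) = 5 * (1 + 0.044521) = 5 * 1.044521 = 5.222605, which rounds to 5.2226.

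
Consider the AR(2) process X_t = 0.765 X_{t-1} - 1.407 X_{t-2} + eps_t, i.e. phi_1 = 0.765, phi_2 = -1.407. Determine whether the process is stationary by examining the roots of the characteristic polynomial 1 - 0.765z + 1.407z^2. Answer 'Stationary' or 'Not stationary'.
\text{Not stationary}

The AR(p) characteristic polynomial is P(z) = 1 - 0.765z + 1.407z^2.
Stationarity requires all roots to lie outside the unit circle, i.e. |z| > 1 for every root.
Set 1 + (-0.765) z + (1.407) z^2 = 0, i.e. a z^2 + b z + c = 0 with a = 1.407, b = -0.765, c = 1.
Discriminant D = b^2 - 4ac = (-0.765)^2 - 4*(1.407)*1 = 0.585225 - (5.628) = -5.042775.
D < 0, so the roots are the complex-conjugate pair z = (-b +/- i sqrt(-D)) / (2a) = 0.2719 +/- 0.798i.
For a conjugate pair |z|^2 = z * conj(z) = (product of roots) = c/a = 1/(1.407) = 0.710732, so |z| = sqrt(0.710732) = 0.843 for both roots.
Moduli of all roots: 0.8430, 0.8430.
All moduli strictly greater than 1? No.
Verdict: Not stationary.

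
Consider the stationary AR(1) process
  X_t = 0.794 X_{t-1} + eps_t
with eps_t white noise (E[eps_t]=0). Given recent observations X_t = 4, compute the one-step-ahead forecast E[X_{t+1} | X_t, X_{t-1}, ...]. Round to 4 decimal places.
E[X_{t+1} \mid \mathcal F_t] = 3.1760

For an AR(p) model X_t = c + sum_i phi_i X_{t-i} + eps_t, the
one-step-ahead conditional mean is
  E[X_{t+1} | X_t, ...] = c + sum_i phi_i X_{t+1-i}.
Substitute known values:
  E[X_{t+1} | ...] = (0.794) * (4)
                   = 3.1760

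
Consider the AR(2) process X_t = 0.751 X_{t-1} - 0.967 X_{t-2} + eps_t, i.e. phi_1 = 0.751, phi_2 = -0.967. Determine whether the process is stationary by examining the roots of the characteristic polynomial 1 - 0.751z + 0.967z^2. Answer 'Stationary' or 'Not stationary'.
\text{Stationary}

The AR(p) characteristic polynomial is P(z) = 1 - 0.751z + 0.967z^2.
Stationarity requires all roots to lie outside the unit circle, i.e. |z| > 1 for every root.
Set 1 + (-0.751) z + (0.967) z^2 = 0, i.e. a z^2 + b z + c = 0 with a = 0.967, b = -0.751, c = 1.
Discriminant D = b^2 - 4ac = (-0.751)^2 - 4*(0.967)*1 = 0.564001 - (3.868) = -3.303999.
D < 0, so the roots are the complex-conjugate pair z = (-b +/- i sqrt(-D)) / (2a) = 0.3883 +/- 0.9399i.
For a conjugate pair |z|^2 = z * conj(z) = (product of roots) = c/a = 1/(0.967) = 1.034126, so |z| = sqrt(1.034126) = 1.0169 for both roots.
Moduli of all roots: 1.0169, 1.0169.
All moduli strictly greater than 1? Yes.
Verdict: Stationary.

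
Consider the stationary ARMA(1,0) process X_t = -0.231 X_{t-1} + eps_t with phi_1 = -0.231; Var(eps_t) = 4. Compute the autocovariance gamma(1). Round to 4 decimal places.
\gamma(1) = -0.9761

Multiply the model equation by X_{t-k} and take expectations. With theta_0 = psi_0 = 1 and psi_j the MA(infinity) weights, this gives
  gamma(k) - sum_i phi_i gamma(k-i) = c_k,
  c_k = sigma^2 * sum_{j=k..q} theta_j psi_{j-k}   (c_k = 0 for k > q),
using gamma(-m) = gamma(m).
Pure AR (q = 0): c_0 = sigma^2 = 4, c_k = 0 for k >= 1.
Equations for k = 0 and k = 1 (AR order 1):
  gamma(0) = phi_1 gamma(1) + c_0
  gamma(1) = phi_1 gamma(0) + c_1
Substituting the second into the first: gamma(0) (1 - phi_1^2) = c_0 + phi_1 c_1, so
  gamma(0) = c_0 / (1 - phi_1^2) = 4 / (1 - (-0.231)^2) = 4 / 0.946639 = 4.225476.
  gamma(1) = phi_1 gamma(0) = (-0.231)(4.225476) = -0.976085.
Therefore gamma(1) = -0.9761 (to 4 decimal places).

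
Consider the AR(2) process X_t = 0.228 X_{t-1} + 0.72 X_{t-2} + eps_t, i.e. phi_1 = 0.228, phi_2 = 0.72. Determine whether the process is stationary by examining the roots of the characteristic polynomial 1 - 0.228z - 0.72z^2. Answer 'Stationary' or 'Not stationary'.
\text{Stationary}

The AR(p) characteristic polynomial is P(z) = 1 - 0.228z - 0.72z^2.
Stationarity requires all roots to lie outside the unit circle, i.e. |z| > 1 for every root.
Set 1 + (-0.228) z + (-0.72) z^2 = 0, i.e. a z^2 + b z + c = 0 with a = -0.72, b = -0.228, c = 1.
Discriminant D = b^2 - 4ac = (-0.228)^2 - 4*(-0.72)*1 = 0.051984 - (-2.88) = 2.931984.
D >= 0, so the roots are real: z = (-b +/- sqrt(D)) / (2a) = (0.228 +/- 1.712304) / (-1.44).
  z_1 = (0.228 + 1.712304) / (-1.44) = -1.3474,   |z_1| = 1.3474.
  z_2 = (0.228 - 1.712304) / (-1.44) = 1.0308,   |z_2| = 1.0308.
Moduli of all roots: 1.3474, 1.0308.
All moduli strictly greater than 1? Yes.
Verdict: Stationary.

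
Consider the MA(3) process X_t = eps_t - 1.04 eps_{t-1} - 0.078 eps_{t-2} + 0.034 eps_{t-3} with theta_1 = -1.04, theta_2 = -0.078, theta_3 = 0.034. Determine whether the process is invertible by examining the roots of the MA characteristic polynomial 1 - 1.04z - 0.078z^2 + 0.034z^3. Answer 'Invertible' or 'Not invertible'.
\text{Not invertible}

The MA(q) characteristic polynomial is P(z) = 1 - 1.04z - 0.078z^2 + 0.034z^3.
Invertibility requires all roots to lie outside the unit circle, i.e. |z| > 1 for every root.
Degree 3: look for a simple real root z0 first, then factor out (1 - z/z0) and solve the remaining quadratic.
Testing z0 = -5: P(-5) = 1 + (-1.04)(-5) + (-0.078)(-5)^2 + (0.034)(-5)^3
  = 1 + (5.2) + (-1.95) + (-4.25) = 0.  So z_0 = -5 is a root, |z_0| = 5.
Divide out the factor (1 + 0.2 z) = (1 - z/z0) (since 1/z0 = -0.2):
  P(z) = (1 + 0.2 z)(1 + (-1.24) z + (0.17) z^2)
  [check: z-coef -1.24 - (-0.2) = -1.04; z^2-coef 0.17 - (-0.2)(-1.24) = -0.078; z^3-coef -(-0.2)(0.17) = 0.034.]
Remaining roots from the quadratic factor 1 + (-1.24) z + (0.17) z^2:
  Set 1 + (-1.24) z + (0.17) z^2 = 0, i.e. a z^2 + b z + c = 0 with a = 0.17, b = -1.24, c = 1.
  Discriminant D = b^2 - 4ac = (-1.24)^2 - 4*(0.17)*1 = 1.5376 - (0.68) = 0.8576.
  D >= 0, so the roots are real: z = (-b +/- sqrt(D)) / (2a) = (1.24 +/- 0.926067) / (0.34).
    z_1 = (1.24 + 0.926067) / (0.34) = 6.3708,   |z_1| = 6.3708.
    z_2 = (1.24 - 0.926067) / (0.34) = 0.9233,   |z_2| = 0.9233.
Moduli of all roots: 5.0000, 6.3708, 0.9233.
All moduli strictly greater than 1? No.
Verdict: Not invertible.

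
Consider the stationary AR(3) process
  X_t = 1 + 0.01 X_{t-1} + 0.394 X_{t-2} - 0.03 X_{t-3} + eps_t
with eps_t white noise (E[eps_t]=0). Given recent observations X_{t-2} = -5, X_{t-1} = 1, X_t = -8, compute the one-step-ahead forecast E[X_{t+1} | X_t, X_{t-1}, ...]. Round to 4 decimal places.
E[X_{t+1} \mid \mathcal F_t] = 1.4640

For an AR(p) model X_t = c + sum_i phi_i X_{t-i} + eps_t, the
one-step-ahead conditional mean is
  E[X_{t+1} | X_t, ...] = c + sum_i phi_i X_{t+1-i}.
Substitute known values:
  E[X_{t+1} | ...] = 1 + (0.01) * (-8) + (0.394) * (1) + (-0.03) * (-5)
                   = 1.4640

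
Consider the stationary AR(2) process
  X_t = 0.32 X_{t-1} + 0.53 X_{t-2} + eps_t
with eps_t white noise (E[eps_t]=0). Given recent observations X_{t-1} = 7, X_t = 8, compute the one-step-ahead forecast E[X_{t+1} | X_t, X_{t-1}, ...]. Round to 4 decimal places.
E[X_{t+1} \mid \mathcal F_t] = 6.2700

For an AR(p) model X_t = c + sum_i phi_i X_{t-i} + eps_t, the
one-step-ahead conditional mean is
  E[X_{t+1} | X_t, ...] = c + sum_i phi_i X_{t+1-i}.
Substitute known values:
  E[X_{t+1} | ...] = (0.32) * (8) + (0.53) * (7)
                   = 6.2700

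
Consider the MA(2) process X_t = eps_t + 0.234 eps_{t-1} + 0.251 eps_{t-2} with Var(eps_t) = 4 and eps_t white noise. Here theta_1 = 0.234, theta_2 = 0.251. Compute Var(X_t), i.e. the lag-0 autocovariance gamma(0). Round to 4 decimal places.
\gamma(0) = 4.4710

For an MA(q) process X_t = eps_t + sum_i theta_i eps_{t-i} with
Var(eps_t) = sigma^2, the variance is
  gamma(0) = sigma^2 * (1 + sum_i theta_i^2).
  sum_i theta_i^2 = (0.234)^2 + (0.251)^2 = 0.054756 + 0.063001 = 0.117757.
  gamma(0) = 4 * (1 + 0.117757) = 4 * 1.117757 = 4.471028, which rounds to 4.4710.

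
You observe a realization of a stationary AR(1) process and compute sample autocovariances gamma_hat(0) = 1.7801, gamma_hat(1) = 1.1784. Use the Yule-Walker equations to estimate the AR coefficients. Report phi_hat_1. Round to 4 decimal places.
\hat\phi_{1} = 0.6620

The Yule-Walker equations for an AR(p) process read, in matrix form,
  Gamma_p phi = r_p,   with   (Gamma_p)_{ij} = gamma(|i - j|),
                       (r_p)_i = gamma(i),   i,j = 1..p.
Substitute the sample gammas (Toeplitz matrix and right-hand side of size 1):
  Gamma_p = [[1.7801]]
  r_p     = [1.1784]
With p = 1 this is the single equation gamma(0) phi_1 = gamma(1):
  phi_hat_1 = gamma(1) / gamma(0) = 1.1784 / 1.7801 = 0.6620.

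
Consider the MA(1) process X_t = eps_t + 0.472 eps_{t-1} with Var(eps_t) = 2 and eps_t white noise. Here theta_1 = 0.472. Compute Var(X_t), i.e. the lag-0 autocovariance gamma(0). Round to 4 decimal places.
\gamma(0) = 2.4456

For an MA(q) process X_t = eps_t + sum_i theta_i eps_{t-i} with
Var(eps_t) = sigma^2, the variance is
  gamma(0) = sigma^2 * (1 + sum_i theta_i^2).
  sum_i theta_i^2 = (0.472)^2 = 0.222784.
  gamma(0) = 2 * (1 + 0.222784) = 2 * 1.222784 = 2.445568, which rounds to 2.4456.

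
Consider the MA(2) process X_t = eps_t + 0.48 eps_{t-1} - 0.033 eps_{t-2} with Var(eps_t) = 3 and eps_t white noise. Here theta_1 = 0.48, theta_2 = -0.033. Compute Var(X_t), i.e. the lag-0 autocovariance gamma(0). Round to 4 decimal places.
\gamma(0) = 3.6945

For an MA(q) process X_t = eps_t + sum_i theta_i eps_{t-i} with
Var(eps_t) = sigma^2, the variance is
  gamma(0) = sigma^2 * (1 + sum_i theta_i^2).
  sum_i theta_i^2 = (0.48)^2 + (-0.033)^2 = 0.2304 + 0.001089 = 0.231489.
  gamma(0) = 3 * (1 + 0.231489) = 3 * 1.231489 = 3.694467, which rounds to 3.6945.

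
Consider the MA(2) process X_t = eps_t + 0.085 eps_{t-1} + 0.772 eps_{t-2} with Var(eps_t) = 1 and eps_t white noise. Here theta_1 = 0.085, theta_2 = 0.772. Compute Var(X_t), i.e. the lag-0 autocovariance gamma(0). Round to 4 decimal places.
\gamma(0) = 1.6032

For an MA(q) process X_t = eps_t + sum_i theta_i eps_{t-i} with
Var(eps_t) = sigma^2, the variance is
  gamma(0) = sigma^2 * (1 + sum_i theta_i^2).
  sum_i theta_i^2 = (0.085)^2 + (0.772)^2 = 0.007225 + 0.595984 = 0.603209.
  gamma(0) = 1 * (1 + 0.603209) = 1 * 1.603209 = 1.603209, which rounds to 1.6032.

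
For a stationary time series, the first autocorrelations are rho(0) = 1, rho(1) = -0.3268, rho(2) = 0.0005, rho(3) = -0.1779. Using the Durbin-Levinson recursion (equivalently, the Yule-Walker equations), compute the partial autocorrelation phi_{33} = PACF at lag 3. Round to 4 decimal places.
\phi_{33} = -0.2460

The PACF at lag k is phi_{kk}, the last component of the solution
to the Yule-Walker system G_k phi = r_k where
  (G_k)_{ij} = rho(|i - j|), (r_k)_i = rho(i), i,j = 1..k.
Equivalently, Durbin-Levinson gives phi_{kk} iteratively:
  phi_{11} = rho(1)
  phi_{kk} = [rho(k) - sum_{j=1..k-1} phi_{k-1,j} rho(k-j)]
            / [1 - sum_{j=1..k-1} phi_{k-1,j} rho(j)],
  phi_{k,j} = phi_{k-1,j} - phi_{kk} phi_{k-1,k-j},  j = 1..k-1.
Step k = 1:
  phi_11 = rho(1) = -0.3268.
Step k = 2:
  phi_22 = [rho(2) - phi_11 rho(1)] / [1 - phi_11 rho(1)] = [0.0005 - (-0.3268)(-0.3268)] / [1 - (-0.3268)(-0.3268)]
         = -0.10629824 / 0.89320176 = -0.119008.
  Update: phi_21 = phi_11 - phi_22 phi_11 = -0.3268 - (-0.119008)(-0.3268) = -0.365692.
Step k = 3:
  phi_33 = [rho(3) - phi_21 rho(2) - phi_22 rho(1)] / [1 - phi_21 rho(1) - phi_22 rho(2)]
    numerator   = -0.1779 - (-0.365692)(0.0005) - (-0.119008)(-0.3268) = -0.216609
    denominator = 1 - (-0.365692)(-0.3268) - (-0.119008)(0.0005) = 0.88055141
  phi_33 = -0.216609 / 0.88055141 = -0.246.
Therefore phi_{33} = -0.2460.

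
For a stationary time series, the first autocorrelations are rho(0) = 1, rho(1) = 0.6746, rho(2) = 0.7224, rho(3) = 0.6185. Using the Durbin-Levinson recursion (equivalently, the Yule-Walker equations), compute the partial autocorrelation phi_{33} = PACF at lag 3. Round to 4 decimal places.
\phi_{33} = 0.0950

The PACF at lag k is phi_{kk}, the last component of the solution
to the Yule-Walker system G_k phi = r_k where
  (G_k)_{ij} = rho(|i - j|), (r_k)_i = rho(i), i,j = 1..k.
Equivalently, Durbin-Levinson gives phi_{kk} iteratively:
  phi_{11} = rho(1)
  phi_{kk} = [rho(k) - sum_{j=1..k-1} phi_{k-1,j} rho(k-j)]
            / [1 - sum_{j=1..k-1} phi_{k-1,j} rho(j)],
  phi_{k,j} = phi_{k-1,j} - phi_{kk} phi_{k-1,k-j},  j = 1..k-1.
Step k = 1:
  phi_11 = rho(1) = 0.6746.
Step k = 2:
  phi_22 = [rho(2) - phi_11 rho(1)] / [1 - phi_11 rho(1)] = [0.7224 - (0.6746)(0.6746)] / [1 - (0.6746)(0.6746)]
         = 0.26731484 / 0.54491484 = 0.490563.
  Update: phi_21 = phi_11 - phi_22 phi_11 = 0.6746 - (0.490563)(0.6746) = 0.343666.
Step k = 3:
  phi_33 = [rho(3) - phi_21 rho(2) - phi_22 rho(1)] / [1 - phi_21 rho(1) - phi_22 rho(2)]
    numerator   = 0.6185 - (0.343666)(0.7224) - (0.490563)(0.6746) = 0.03930181
    denominator = 1 - (0.343666)(0.6746) - (0.490563)(0.7224) = 0.41378018
  phi_33 = 0.03930181 / 0.41378018 = 0.095.
Therefore phi_{33} = 0.0950.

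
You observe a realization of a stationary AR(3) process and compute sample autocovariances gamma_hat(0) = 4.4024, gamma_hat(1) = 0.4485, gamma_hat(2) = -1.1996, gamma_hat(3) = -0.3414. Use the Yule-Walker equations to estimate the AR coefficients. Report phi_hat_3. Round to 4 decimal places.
\hat\phi_{3} = -0.0140

The Yule-Walker equations for an AR(p) process read, in matrix form,
  Gamma_p phi = r_p,   with   (Gamma_p)_{ij} = gamma(|i - j|),
                       (r_p)_i = gamma(i),   i,j = 1..p.
Substitute the sample gammas (Toeplitz matrix and right-hand side of size 3):
  Gamma_p = [[4.4024, 0.4485, -1.1996], [0.4485, 4.4024, 0.4485], [-1.1996, 0.4485, 4.4024]]
  r_p     = [0.4485, -1.1996, -0.3414]
Written out (R1..R3):
  (R1) 4.4024 phi_1 + 0.4485 phi_2 - 1.1996 phi_3 = 0.4485
  (R2) 0.4485 phi_1 + 4.4024 phi_2 + 0.4485 phi_3 = -1.1996
  (R3) -1.1996 phi_1 + 0.4485 phi_2 + 4.4024 phi_3 = -0.3414
Gaussian elimination:
  R2 <- R2 - (0.4485/4.4024) R1 = R2 - (0.101876) R1:  4.356709 phi_2 + 0.570711 phi_3 = -1.245291
  R3 <- R3 - (-1.1996/4.4024) R1 = R3 - (-0.272488) R1:  0.570711 phi_2 + 4.075524 phi_3 = -0.219189
  R3 <- R3 - (0.570711/4.356709) R2 = R3 - (0.130996) R2:  4.000763 phi_3 = -0.056061
Back-substitution:
  phi_hat_3 = -0.056061 / 4.000763 = -0.014013
  phi_hat_2 = (-1.245291 - (0.570711)(-0.014013)) / 4.356709 = -0.283998
  phi_hat_1 = (0.4485 - (0.4485)(-0.283998) - (-1.1996)(-0.014013)) / 4.4024 = 0.126991
So phi_hat = [0.1270, -0.2840, -0.0140].
Therefore phi_hat_3 = -0.0140.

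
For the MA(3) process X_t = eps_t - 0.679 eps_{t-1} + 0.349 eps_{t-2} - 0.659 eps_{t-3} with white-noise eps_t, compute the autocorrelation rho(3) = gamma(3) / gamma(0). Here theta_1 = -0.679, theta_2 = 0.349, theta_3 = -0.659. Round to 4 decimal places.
\rho(3) = -0.3267

For an MA(q) process with theta_0 = 1, the autocovariance is
  gamma(k) = sigma^2 * sum_{i=0..q-k} theta_i * theta_{i+k},
and rho(k) = gamma(k) / gamma(0). Sigma^2 cancels.
  numerator   = (1)*(-0.659) = -0.659.
  denominator = (1)^2 + (-0.679)^2 + (0.349)^2 + (-0.659)^2 = 2.017123.
  rho(3) = -0.659 / 2.017123 = -0.3267.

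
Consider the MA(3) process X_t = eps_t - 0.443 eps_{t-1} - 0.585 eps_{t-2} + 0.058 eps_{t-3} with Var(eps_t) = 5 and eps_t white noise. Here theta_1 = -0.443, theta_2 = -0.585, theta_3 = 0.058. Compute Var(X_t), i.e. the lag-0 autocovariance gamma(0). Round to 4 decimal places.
\gamma(0) = 7.7092

For an MA(q) process X_t = eps_t + sum_i theta_i eps_{t-i} with
Var(eps_t) = sigma^2, the variance is
  gamma(0) = sigma^2 * (1 + sum_i theta_i^2).
  sum_i theta_i^2 = (-0.443)^2 + (-0.585)^2 + (0.058)^2 = 0.196249 + 0.342225 + 0.003364 = 0.541838.
  gamma(0) = 5 * (1 + 0.541838) = 5 * 1.541838 = 7.70919, which rounds to 7.7092.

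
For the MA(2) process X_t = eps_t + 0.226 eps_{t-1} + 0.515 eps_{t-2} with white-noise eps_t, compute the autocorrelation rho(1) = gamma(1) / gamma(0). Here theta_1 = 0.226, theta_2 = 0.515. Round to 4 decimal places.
\rho(1) = 0.2601

For an MA(q) process with theta_0 = 1, the autocovariance is
  gamma(k) = sigma^2 * sum_{i=0..q-k} theta_i * theta_{i+k},
and rho(k) = gamma(k) / gamma(0). Sigma^2 cancels.
  numerator   = (1)*(0.226) + (0.226)*(0.515) = 0.34239.
  denominator = (1)^2 + (0.226)^2 + (0.515)^2 = 1.316301.
  rho(1) = 0.34239 / 1.316301 = 0.2601.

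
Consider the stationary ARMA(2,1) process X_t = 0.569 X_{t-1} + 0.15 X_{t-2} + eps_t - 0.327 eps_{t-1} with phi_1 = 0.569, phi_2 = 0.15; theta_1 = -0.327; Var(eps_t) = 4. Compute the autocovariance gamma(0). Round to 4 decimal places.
\gamma(0) = 4.9614

Multiply the model equation by X_{t-k} and take expectations. With theta_0 = psi_0 = 1 and psi_j the MA(infinity) weights, this gives
  gamma(k) - sum_i phi_i gamma(k-i) = c_k,
  c_k = sigma^2 * sum_{j=k..q} theta_j psi_{j-k}   (c_k = 0 for k > q),
using gamma(-m) = gamma(m).
psi-weights needed (psi_j = theta_j + sum_i phi_i psi_{j-i}):
  psi_1 = theta_1 + phi_1 = -0.327 + (0.569) = 0.242
Right-hand sides:
  c_0 = sigma^2 (1 + theta_1 psi_1) = 4 * (1 + (-0.327)(0.242)) = 4 * 0.920866 = 3.683464
  c_1 = sigma^2 theta_1 = 4 * (-0.327) = -1.308
  c_2 = 0
Equations for k = 0, 1, 2 (AR order 2, c_2 = 0):
  (E0) gamma(0) = phi_1 gamma(1) + phi_2 gamma(2) + c_0
  (E1) gamma(1) = phi_1 gamma(0) + phi_2 gamma(1) + c_1
  (E2) gamma(2) = phi_1 gamma(1) + phi_2 gamma(0)
From (E1): gamma(1) = A gamma(0) + B with
  A = phi_1 / (1 - phi_2) = 0.569 / 0.85 = 0.669412,   B = c_1 / (1 - phi_2) = -1.308 / 0.85 = -1.538824.
Insert (E2) into (E0): gamma(0) (1 - phi_2^2) = phi_1 (1 + phi_2) gamma(1) + c_0.
  phi_1 (1 + phi_2) = (0.569)(1.15) = 0.65435,   1 - phi_2^2 = 0.9775.
Replace gamma(1) by A gamma(0) + B and collect gamma(0):
  gamma(0) [0.9775 - (0.65435)(0.669412)] = (0.65435)(-1.538824) + 3.683464
  gamma(0) * 0.53947 = 2.676535
  gamma(0) = 2.676535 / 0.53947 = 4.961412.
Therefore gamma(0) = 4.9614 (to 4 decimal places).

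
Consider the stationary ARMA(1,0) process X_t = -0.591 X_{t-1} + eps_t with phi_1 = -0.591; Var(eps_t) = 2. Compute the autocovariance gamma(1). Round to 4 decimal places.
\gamma(1) = -1.8165

Multiply the model equation by X_{t-k} and take expectations. With theta_0 = psi_0 = 1 and psi_j the MA(infinity) weights, this gives
  gamma(k) - sum_i phi_i gamma(k-i) = c_k,
  c_k = sigma^2 * sum_{j=k..q} theta_j psi_{j-k}   (c_k = 0 for k > q),
using gamma(-m) = gamma(m).
Pure AR (q = 0): c_0 = sigma^2 = 2, c_k = 0 for k >= 1.
Equations for k = 0 and k = 1 (AR order 1):
  gamma(0) = phi_1 gamma(1) + c_0
  gamma(1) = phi_1 gamma(0) + c_1
Substituting the second into the first: gamma(0) (1 - phi_1^2) = c_0 + phi_1 c_1, so
  gamma(0) = c_0 / (1 - phi_1^2) = 2 / (1 - (-0.591)^2) = 2 / 0.650719 = 3.073523.
  gamma(1) = phi_1 gamma(0) = (-0.591)(3.073523) = -1.816452.
Therefore gamma(1) = -1.8165 (to 4 decimal places).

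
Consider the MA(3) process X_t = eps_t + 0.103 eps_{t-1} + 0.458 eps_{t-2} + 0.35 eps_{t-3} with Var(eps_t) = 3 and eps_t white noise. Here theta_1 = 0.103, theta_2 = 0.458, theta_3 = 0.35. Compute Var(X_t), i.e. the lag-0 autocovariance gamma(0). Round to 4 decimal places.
\gamma(0) = 4.0286

For an MA(q) process X_t = eps_t + sum_i theta_i eps_{t-i} with
Var(eps_t) = sigma^2, the variance is
  gamma(0) = sigma^2 * (1 + sum_i theta_i^2).
  sum_i theta_i^2 = (0.103)^2 + (0.458)^2 + (0.35)^2 = 0.010609 + 0.209764 + 0.1225 = 0.342873.
  gamma(0) = 3 * (1 + 0.342873) = 3 * 1.342873 = 4.028619, which rounds to 4.0286.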